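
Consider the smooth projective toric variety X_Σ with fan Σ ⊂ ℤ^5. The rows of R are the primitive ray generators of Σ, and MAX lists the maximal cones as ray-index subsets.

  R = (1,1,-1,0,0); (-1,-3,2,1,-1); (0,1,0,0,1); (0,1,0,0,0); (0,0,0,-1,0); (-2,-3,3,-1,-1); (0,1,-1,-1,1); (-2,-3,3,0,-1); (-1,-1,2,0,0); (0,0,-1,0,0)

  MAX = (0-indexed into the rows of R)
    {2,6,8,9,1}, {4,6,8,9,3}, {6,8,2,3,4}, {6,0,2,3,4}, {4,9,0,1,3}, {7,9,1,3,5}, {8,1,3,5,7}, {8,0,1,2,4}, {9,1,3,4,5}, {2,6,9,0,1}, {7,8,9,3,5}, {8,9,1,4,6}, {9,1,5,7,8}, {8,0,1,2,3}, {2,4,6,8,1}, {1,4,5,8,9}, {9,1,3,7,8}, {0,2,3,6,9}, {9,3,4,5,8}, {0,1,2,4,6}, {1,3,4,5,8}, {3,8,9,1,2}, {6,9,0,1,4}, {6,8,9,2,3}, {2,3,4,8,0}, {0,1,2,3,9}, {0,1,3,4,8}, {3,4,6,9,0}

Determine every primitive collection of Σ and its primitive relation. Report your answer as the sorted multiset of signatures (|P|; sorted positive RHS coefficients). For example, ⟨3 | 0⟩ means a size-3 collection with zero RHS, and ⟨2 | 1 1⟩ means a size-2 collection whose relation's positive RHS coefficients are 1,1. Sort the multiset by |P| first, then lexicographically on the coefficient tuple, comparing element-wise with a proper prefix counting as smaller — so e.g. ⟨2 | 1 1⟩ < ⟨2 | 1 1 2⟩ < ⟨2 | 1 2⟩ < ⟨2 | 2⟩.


The 14 primitive collections of Σ (r=10, n=5):

  {4,7}:  v_{4} + v_{7} = v_{5}  so sig = ⟨2 | 1⟩
  {0,7}:  v_{0} + v_{7} = v_{1} + v_{3} + v_{4}  so sig = ⟨2 | 1 1 1⟩
  {0,5}:  v_{0} + v_{5} = v_{1} + v_{3} + 2·v_{4}  so sig = ⟨2 | 1 1 2⟩
  {2,5}:  v_{2} + v_{5} = v_{4} + 2·v_{8} + v_{9}  so sig = ⟨2 | 1 1 2⟩
  {2,7}:  v_{2} + v_{7} = 2·v_{8} + v_{9}  so sig = ⟨2 | 1 2⟩
  {6,7}:  v_{6} + v_{7} = v_{4} + 2·v_{8} + 2·v_{9}  so sig = ⟨2 | 1 2 2⟩
  {5,6}:  v_{5} + v_{6} = 2·v_{4} + 2·v_{8} + 2·v_{9}  so sig = ⟨2 | 2 2 2⟩
  {0,8,9}:  v_{0} + v_{8} + v_{9} = 0  so sig = ⟨3 | 0⟩
  {2,4,9}:  v_{2} + v_{4} + v_{9} = v_{6}  so sig = ⟨3 | 1⟩
  {0,6,8}:  v_{0} + v_{6} + v_{8} = v_{2} + v_{4}  so sig = ⟨3 | 1 1⟩
  {1,3,6}:  v_{1} + v_{3} + v_{6} = v_{8} + v_{9}  so sig = ⟨3 | 1 1⟩
  {1,2,3,4}:  v_{1} + v_{2} + v_{3} + v_{4} = v_{8}  so sig = ⟨4 | 1⟩
  {1,3,4,8,9}:  v_{1} + v_{3} + v_{4} + v_{8} + v_{9} = v_{7}  so sig = ⟨5 | 1⟩
  {1,3,5,8,9}:  v_{1} + v_{3} + v_{5} + v_{8} + v_{9} = 2·v_{7}  so sig = ⟨5 | 2⟩

Sorted signature multiset PRS(X):
    |P|=2: 7 collections, coeffs (1), (1,1,1), (1,1,2), (1,1,2), (1,2), (1,2,2), (2,2,2)
    |P|=3: 4 collections, coeffs (), (1), (1,1), (1,1)
    |P|=4: 1 collection, coeffs (1)
    |P|=5: 2 collections, coeffs (1), (2)


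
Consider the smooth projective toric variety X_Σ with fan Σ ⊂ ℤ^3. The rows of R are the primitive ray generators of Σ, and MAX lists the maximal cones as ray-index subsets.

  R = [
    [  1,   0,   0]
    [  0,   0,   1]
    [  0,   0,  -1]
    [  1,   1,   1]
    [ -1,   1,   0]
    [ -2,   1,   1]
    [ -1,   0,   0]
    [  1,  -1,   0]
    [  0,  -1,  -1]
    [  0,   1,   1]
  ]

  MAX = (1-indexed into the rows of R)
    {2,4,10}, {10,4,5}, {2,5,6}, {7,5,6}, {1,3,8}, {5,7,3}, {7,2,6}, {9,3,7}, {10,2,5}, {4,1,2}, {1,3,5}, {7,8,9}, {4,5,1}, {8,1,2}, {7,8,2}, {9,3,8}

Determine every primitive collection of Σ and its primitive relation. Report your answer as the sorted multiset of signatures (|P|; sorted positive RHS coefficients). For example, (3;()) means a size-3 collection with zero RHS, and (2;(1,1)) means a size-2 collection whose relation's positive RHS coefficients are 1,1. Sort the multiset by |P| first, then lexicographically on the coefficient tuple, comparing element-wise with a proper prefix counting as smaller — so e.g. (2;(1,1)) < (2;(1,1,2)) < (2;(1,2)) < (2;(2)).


25 collections generate NE(X_Σ); each relation:

  • {1,7}:  v_{1} + v_{7} = 0 ; sig = (2;())
  • {2,3}:  v_{2} + v_{3} = 0 ; sig = (2;())
  • {5,8}:  v_{5} + v_{8} = 0 ; sig = (2;())
  • {9,10}:  v_{9} + v_{10} = 0 ; sig = (2;())
  • {1,10}:  v_{1} + v_{10} = v_{4} ; sig = (2;(1))
  • {4,7}:  v_{4} + v_{7} = v_{10} ; sig = (2;(1))
  • {4,9}:  v_{4} + v_{9} = v_{1} ; sig = (2;(1))
  • {1,6}:  v_{1} + v_{6} = v_{2} + v_{5} ; sig = (2;(1,1))
  • {1,9}:  v_{1} + v_{9} = v_{3} + v_{8} ; sig = (2;(1,1))
  • {2,9}:  v_{2} + v_{9} = v_{7} + v_{8} ; sig = (2;(1,1))
  • {3,6}:  v_{3} + v_{6} = v_{5} + v_{7} ; sig = (2;(1,1))
  • {3,10}:  v_{3} + v_{10} = v_{1} + v_{5} ; sig = (2;(1,1))
  • {5,9}:  v_{5} + v_{9} = v_{3} + v_{7} ; sig = (2;(1,1))
  • {6,8}:  v_{6} + v_{8} = v_{2} + v_{7} ; sig = (2;(1,1))
  • {7,10}:  v_{7} + v_{10} = v_{2} + v_{5} ; sig = (2;(1,1))
  • {8,10}:  v_{8} + v_{10} = v_{1} + v_{2} ; sig = (2;(1,1))
  • {4,6}:  v_{4} + v_{6} = v_{2} + v_{5} + v_{10} ; sig = (2;(1,1,1))
  • {3,4}:  v_{3} + v_{4} = 2·v_{1} + v_{5} ; sig = (2;(1,2))
  • {4,8}:  v_{4} + v_{8} = 2·v_{1} + v_{2} ; sig = (2;(1,2))
  • {6,9}:  v_{6} + v_{9} = 2·v_{7} ; sig = (2;(2))
  • {6,10}:  v_{6} + v_{10} = 2·v_{2} + 2·v_{5} ; sig = (2;(2,2))
  • {1,2,5}:  v_{1} + v_{2} + v_{5} = v_{10} ; sig = (3;(1))
  • {2,5,7}:  v_{2} + v_{5} + v_{7} = v_{6} ; sig = (3;(1))
  • {3,7,8}:  v_{3} + v_{7} + v_{8} = v_{9} ; sig = (3;(1))
  • {2,4,5}:  v_{2} + v_{4} + v_{5} = 2·v_{10} ; sig = (3;(2))

so the primitive-relation signature multiset is
    |P|=2: 21 collections, coeffs (), (), (), (), (1), (1), (1), (1,1), (1,1), (1,1), (1,1), (1,1), (1,1), (1,1), (1,1), (1,1), (1,1,1), (1,2), (1,2), (2), (2,2)
    |P|=3: 4 collections, coeffs (1), (1), (1), (2)


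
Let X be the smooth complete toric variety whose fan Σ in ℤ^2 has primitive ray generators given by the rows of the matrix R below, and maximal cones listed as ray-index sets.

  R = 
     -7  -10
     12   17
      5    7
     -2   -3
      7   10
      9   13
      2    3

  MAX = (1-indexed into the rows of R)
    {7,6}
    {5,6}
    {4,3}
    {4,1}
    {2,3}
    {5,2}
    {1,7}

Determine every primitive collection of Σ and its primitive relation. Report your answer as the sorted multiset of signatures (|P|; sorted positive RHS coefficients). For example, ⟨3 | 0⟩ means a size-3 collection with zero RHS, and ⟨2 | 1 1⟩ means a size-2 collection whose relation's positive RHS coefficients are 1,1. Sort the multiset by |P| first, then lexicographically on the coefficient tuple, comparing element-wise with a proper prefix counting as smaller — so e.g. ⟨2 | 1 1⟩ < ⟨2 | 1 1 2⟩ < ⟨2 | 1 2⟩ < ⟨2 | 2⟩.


Σ has 14 primitive collections:

  P={1,5}:  v_{1} + v_{5} = 0  ⇒ sig = ⟨2 | 0⟩
  P={4,7}:  v_{4} + v_{7} = 0  ⇒ sig = ⟨2 | 0⟩
  P={1,2}:  v_{1} + v_{2} = v_{3}  ⇒ sig = ⟨2 | 1⟩
  P={1,3}:  v_{1} + v_{3} = v_{4}  ⇒ sig = ⟨2 | 1⟩
  P={1,6}:  v_{1} + v_{6} = v_{7}  ⇒ sig = ⟨2 | 1⟩
  P={3,5}:  v_{3} + v_{5} = v_{2}  ⇒ sig = ⟨2 | 1⟩
  P={3,7}:  v_{3} + v_{7} = v_{5}  ⇒ sig = ⟨2 | 1⟩
  P={4,5}:  v_{4} + v_{5} = v_{3}  ⇒ sig = ⟨2 | 1⟩
  P={4,6}:  v_{4} + v_{6} = v_{5}  ⇒ sig = ⟨2 | 1⟩
  P={5,7}:  v_{5} + v_{7} = v_{6}  ⇒ sig = ⟨2 | 1⟩
  P={2,4}:  v_{2} + v_{4} = 2·v_{3}  ⇒ sig = ⟨2 | 2⟩
  P={2,7}:  v_{2} + v_{7} = 2·v_{5}  ⇒ sig = ⟨2 | 2⟩
  P={3,6}:  v_{3} + v_{6} = 2·v_{5}  ⇒ sig = ⟨2 | 2⟩
  P={2,6}:  v_{2} + v_{6} = 3·v_{5}  ⇒ sig = ⟨2 | 3⟩

so the primitive-relation signature multiset is
    ⟨2 | 0⟩
    ⟨2 | 0⟩
    ⟨2 | 1⟩
    ⟨2 | 1⟩
    ⟨2 | 1⟩
    ⟨2 | 1⟩
    ⟨2 | 1⟩
    ⟨2 | 1⟩
    ⟨2 | 1⟩
    ⟨2 | 1⟩
    ⟨2 | 2⟩
    ⟨2 | 2⟩
    ⟨2 | 2⟩
    ⟨2 | 3⟩


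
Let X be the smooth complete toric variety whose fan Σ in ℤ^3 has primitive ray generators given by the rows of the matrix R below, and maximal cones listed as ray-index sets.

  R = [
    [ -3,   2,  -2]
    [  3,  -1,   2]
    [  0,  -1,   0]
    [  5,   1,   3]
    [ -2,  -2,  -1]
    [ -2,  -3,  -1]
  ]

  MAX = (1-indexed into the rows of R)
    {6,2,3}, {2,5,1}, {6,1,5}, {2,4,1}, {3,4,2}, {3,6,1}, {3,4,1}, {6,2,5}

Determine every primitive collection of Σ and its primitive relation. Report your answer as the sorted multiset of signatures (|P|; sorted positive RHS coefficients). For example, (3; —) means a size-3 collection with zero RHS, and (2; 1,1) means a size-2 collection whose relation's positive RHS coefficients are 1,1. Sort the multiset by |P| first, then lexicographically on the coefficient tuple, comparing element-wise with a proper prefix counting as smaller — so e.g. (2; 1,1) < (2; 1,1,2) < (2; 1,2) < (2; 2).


|primitive collections| = 5. Relations:

  P={3,5}:  v_{3} + v_{5} = v_{6} ; sig = (2; 1)
  P={4,5}:  v_{4} + v_{5} = v_{2} ; sig = (2; 1)
  P={4,6}:  v_{4} + v_{6} = v_{2} + v_{3} ; sig = (2; 1,1)
  P={1,2,3}:  v_{1} + v_{2} + v_{3} = 0 ; sig = (3; —)
  P={1,2,6}:  v_{1} + v_{2} + v_{6} = v_{5} ; sig = (3; 1)

Hence PRS(X_Σ) =
    (2; 1)
    (2; 1)
    (2; 1,1)
    (3; —)
    (3; 1)


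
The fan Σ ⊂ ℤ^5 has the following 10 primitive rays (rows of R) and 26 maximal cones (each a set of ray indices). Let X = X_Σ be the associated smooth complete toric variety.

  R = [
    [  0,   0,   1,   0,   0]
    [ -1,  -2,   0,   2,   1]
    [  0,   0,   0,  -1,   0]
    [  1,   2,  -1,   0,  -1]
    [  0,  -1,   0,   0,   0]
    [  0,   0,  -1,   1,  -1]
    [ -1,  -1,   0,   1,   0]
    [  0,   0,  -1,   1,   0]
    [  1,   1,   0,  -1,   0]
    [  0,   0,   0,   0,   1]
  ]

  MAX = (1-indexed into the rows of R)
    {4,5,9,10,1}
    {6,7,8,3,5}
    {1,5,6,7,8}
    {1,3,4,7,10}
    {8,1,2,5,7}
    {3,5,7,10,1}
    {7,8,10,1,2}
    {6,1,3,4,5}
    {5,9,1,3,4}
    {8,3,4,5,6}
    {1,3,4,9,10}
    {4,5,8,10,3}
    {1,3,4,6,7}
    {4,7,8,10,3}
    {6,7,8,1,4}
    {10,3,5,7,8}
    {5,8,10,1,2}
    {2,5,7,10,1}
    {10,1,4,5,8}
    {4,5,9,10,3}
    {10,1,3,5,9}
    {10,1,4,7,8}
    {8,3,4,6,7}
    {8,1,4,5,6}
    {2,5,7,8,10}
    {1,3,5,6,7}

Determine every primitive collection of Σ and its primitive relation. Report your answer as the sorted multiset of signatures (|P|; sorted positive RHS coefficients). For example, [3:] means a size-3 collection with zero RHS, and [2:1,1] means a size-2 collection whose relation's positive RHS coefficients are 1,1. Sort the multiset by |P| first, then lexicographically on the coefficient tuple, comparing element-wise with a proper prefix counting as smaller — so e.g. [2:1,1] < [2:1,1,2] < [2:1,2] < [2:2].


The 12 primitive collections of Σ (r=10, n=5):

  • {7,9}:  v_{7} + v_{9} = 0  ⇒ sig = [2:]
  • {6,10}:  v_{6} + v_{10} = v_{8}  ⇒ sig = [2:1]
  • {6,9}:  v_{6} + v_{9} = v_{4} + v_{5}  ⇒ sig = [2:1,1]
  • {2,3}:  v_{2} + v_{3} = v_{5} + v_{7} + v_{10}  ⇒ sig = [2:1,1,1]
  • {8,9}:  v_{8} + v_{9} = v_{4} + v_{5} + v_{10}  ⇒ sig = [2:1,1,1]
  • {2,9}:  v_{2} + v_{9} = v_{1} + v_{5} + v_{8} + v_{10}  ⇒ sig = [2:1,1,1,1]
  • {2,6}:  v_{2} + v_{6} = v_{1} + v_{5} + v_{7} + 2·v_{8}  ⇒ sig = [2:1,1,1,2]
  • {2,4}:  v_{2} + v_{4} = v_{1} + 2·v_{8}  ⇒ sig = [2:1,2]
  • {1,3,8}:  v_{1} + v_{3} + v_{8} = 0  ⇒ sig = [3:]
  • {4,5,7}:  v_{4} + v_{5} + v_{7} = v_{6}  ⇒ sig = [3:1]
  • {1,3,4,5,10}:  v_{1} + v_{3} + v_{4} + v_{5} + v_{10} = v_{9}  ⇒ sig = [5:1]
  • {1,5,7,8,10}:  v_{1} + v_{5} + v_{7} + v_{8} + v_{10} = v_{2}  ⇒ sig = [5:1]

Hence PRS(X_Σ) =
{ [2:],  [2:1],  [2:1,1],  [2:1,1,1] ×2,  [2:1,1,1,1],  [2:1,1,1,2],  [2:1,2],  [3:],  [3:1],  [5:1] ×2 }


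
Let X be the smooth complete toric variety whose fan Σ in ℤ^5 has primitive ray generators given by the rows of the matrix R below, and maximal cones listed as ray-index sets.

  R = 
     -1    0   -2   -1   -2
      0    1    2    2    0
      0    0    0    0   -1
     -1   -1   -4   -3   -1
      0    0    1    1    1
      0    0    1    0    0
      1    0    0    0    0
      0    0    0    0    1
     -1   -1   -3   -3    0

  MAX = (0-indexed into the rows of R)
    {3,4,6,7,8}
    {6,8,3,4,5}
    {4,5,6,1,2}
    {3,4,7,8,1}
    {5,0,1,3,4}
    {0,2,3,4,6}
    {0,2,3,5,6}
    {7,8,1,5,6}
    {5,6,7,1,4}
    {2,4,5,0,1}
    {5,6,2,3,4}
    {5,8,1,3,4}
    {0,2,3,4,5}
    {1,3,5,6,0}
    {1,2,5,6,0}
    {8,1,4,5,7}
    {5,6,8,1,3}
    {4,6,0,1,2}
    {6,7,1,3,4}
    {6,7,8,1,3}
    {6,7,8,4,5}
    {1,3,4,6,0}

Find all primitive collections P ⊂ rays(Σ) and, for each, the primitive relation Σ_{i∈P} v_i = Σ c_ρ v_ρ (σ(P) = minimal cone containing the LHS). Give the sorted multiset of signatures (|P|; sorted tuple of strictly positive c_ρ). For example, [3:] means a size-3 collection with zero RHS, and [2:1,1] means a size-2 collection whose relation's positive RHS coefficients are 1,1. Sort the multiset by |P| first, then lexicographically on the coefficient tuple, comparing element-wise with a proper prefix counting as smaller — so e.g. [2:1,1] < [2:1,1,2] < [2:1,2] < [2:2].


Δ(Σ) — 9 vertices, 9 min non-faces:

  P = {2,7}:  v_{2} + v_{7} = 0  so sig = [2:]
  P = {0,7}:  v_{0} + v_{7} = v_{1} + v_{3}  so sig = [2:1,1]
  P = {2,8}:  v_{2} + v_{8} = v_{3} + v_{5}  so sig = [2:1,1]
  P = {0,8}:  v_{0} + v_{8} = v_{1} + 2·v_{3} + v_{5}  so sig = [2:1,1,2]
  P = {1,2,3}:  v_{1} + v_{2} + v_{3} = v_{0}  so sig = [3:1]
  P = {3,5,7}:  v_{3} + v_{5} + v_{7} = v_{8}  so sig = [3:1]
  P = {0,4,5,6}:  v_{0} + v_{4} + v_{5} + v_{6} = v_{2}  so sig = [4:1]
  P = {1,4,6,8}:  v_{1} + v_{4} + v_{6} + v_{8} = v_{7}  so sig = [4:1]
  P = {1,3,4,5,6}:  v_{1} + v_{3} + v_{4} + v_{5} + v_{6} = 0  so sig = [5:]

Sorted signature multiset PRS(X):
[[2:], [2:1,1], [2:1,1], [2:1,1,2], [3:1], [3:1], [4:1], [4:1], [5:]]


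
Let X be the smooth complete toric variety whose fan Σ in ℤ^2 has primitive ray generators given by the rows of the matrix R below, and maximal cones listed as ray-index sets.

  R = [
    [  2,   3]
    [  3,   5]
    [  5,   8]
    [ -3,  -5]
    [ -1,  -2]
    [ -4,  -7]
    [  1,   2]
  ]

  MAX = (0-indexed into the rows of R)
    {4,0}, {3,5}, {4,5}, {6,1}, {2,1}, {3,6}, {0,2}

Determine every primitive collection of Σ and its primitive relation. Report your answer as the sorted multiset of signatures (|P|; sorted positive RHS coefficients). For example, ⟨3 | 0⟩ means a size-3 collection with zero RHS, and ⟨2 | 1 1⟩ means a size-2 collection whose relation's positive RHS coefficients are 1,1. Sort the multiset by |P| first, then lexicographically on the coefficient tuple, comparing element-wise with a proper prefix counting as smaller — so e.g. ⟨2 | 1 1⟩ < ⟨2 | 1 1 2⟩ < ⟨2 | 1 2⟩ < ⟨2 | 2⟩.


Δ(Σ) — 7 vertices, 14 min non-faces:

  {1,3}:  v_{1} + v_{3} = 0  so sig = ⟨2 | 0⟩
  {4,6}:  v_{4} + v_{6} = 0  so sig = ⟨2 | 0⟩
  {0,1}:  v_{0} + v_{1} = v_{2}  so sig = ⟨2 | 1⟩
  {0,3}:  v_{0} + v_{3} = v_{4}  so sig = ⟨2 | 1⟩
  {0,6}:  v_{0} + v_{6} = v_{1}  so sig = ⟨2 | 1⟩
  {1,4}:  v_{1} + v_{4} = v_{0}  so sig = ⟨2 | 1⟩
  {1,5}:  v_{1} + v_{5} = v_{4}  so sig = ⟨2 | 1⟩
  {2,3}:  v_{2} + v_{3} = v_{0}  so sig = ⟨2 | 1⟩
  {3,4}:  v_{3} + v_{4} = v_{5}  so sig = ⟨2 | 1⟩
  {5,6}:  v_{5} + v_{6} = v_{3}  so sig = ⟨2 | 1⟩
  {2,5}:  v_{2} + v_{5} = v_{0} + v_{4}  so sig = ⟨2 | 1 1⟩
  {0,5}:  v_{0} + v_{5} = 2·v_{4}  so sig = ⟨2 | 2⟩
  {2,4}:  v_{2} + v_{4} = 2·v_{0}  so sig = ⟨2 | 2⟩
  {2,6}:  v_{2} + v_{6} = 2·v_{1}  so sig = ⟨2 | 2⟩

Sorted signature multiset PRS(X):
    ⟨2 | 0⟩
    ⟨2 | 0⟩
    ⟨2 | 1⟩
    ⟨2 | 1⟩
    ⟨2 | 1⟩
    ⟨2 | 1⟩
    ⟨2 | 1⟩
    ⟨2 | 1⟩
    ⟨2 | 1⟩
    ⟨2 | 1⟩
    ⟨2 | 1 1⟩
    ⟨2 | 2⟩
    ⟨2 | 2⟩
    ⟨2 | 2⟩


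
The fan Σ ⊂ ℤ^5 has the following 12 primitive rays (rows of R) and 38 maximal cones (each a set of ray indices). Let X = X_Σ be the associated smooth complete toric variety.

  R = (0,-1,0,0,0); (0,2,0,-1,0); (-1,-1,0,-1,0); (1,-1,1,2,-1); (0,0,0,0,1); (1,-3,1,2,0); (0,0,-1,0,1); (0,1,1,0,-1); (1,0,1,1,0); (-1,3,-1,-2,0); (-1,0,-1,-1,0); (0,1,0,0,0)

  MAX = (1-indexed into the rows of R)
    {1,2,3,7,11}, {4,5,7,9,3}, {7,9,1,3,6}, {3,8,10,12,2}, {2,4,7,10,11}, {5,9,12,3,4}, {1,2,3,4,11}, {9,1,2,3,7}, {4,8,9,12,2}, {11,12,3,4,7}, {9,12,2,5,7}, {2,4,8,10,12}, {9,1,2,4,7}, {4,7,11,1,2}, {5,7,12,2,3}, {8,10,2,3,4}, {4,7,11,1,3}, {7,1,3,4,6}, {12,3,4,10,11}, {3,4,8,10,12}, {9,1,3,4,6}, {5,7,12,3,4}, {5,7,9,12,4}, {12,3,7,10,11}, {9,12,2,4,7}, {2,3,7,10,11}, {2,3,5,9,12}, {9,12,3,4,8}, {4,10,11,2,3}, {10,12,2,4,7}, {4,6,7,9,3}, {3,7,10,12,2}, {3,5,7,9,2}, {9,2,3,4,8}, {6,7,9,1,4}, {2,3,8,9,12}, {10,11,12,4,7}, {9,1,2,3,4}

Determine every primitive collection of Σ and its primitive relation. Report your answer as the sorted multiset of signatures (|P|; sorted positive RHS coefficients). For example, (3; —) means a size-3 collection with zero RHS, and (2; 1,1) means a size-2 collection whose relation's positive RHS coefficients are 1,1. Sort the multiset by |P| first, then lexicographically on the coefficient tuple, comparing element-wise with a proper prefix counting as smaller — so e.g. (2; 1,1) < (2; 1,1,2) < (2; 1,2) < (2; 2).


Δ(Σ) — 12 vertices, 24 min non-faces:

  P={1,12}:  v_{1} + v_{12} = 0  ⟹  sig = (2; —)
  P={6,10}:  v_{6} + v_{10} = 0  ⟹  sig = (2; —)
  P={9,11}:  v_{9} + v_{11} = 0  ⟹  sig = (2; —)
  P={7,8}:  v_{7} + v_{8} = v_{12}  ⟹  sig = (2; 1)
  P={1,10}:  v_{1} + v_{10} = v_{2} + v_{11}  ⟹  sig = (2; 1,1)
  P={2,6}:  v_{2} + v_{6} = v_{1} + v_{9}  ⟹  sig = (2; 1,1)
  P={9,10}:  v_{9} + v_{10} = v_{2} + v_{12}  ⟹  sig = (2; 1,1)
  P={1,5}:  v_{1} + v_{5} = v_{3} + v_{7} + v_{9}  ⟹  sig = (2; 1,1,1)
  P={1,8}:  v_{1} + v_{8} = v_{2} + v_{3} + v_{4}  ⟹  sig = (2; 1,1,1)
  P={5,11}:  v_{5} + v_{11} = v_{3} + v_{7} + v_{12}  ⟹  sig = (2; 1,1,1)
  P={6,8}:  v_{6} + v_{8} = v_{3} + v_{4} + v_{9}  ⟹  sig = (2; 1,1,1)
  P={8,11}:  v_{8} + v_{11} = v_{3} + v_{4} + v_{10}  ⟹  sig = (2; 1,1,1)
  P={6,11}:  v_{6} + v_{11} = v_{1} + v_{3} + v_{4} + v_{7}  ⟹  sig = (2; 1,1,1,1)
  P={6,12}:  v_{6} + v_{12} = v_{3} + v_{4} + v_{7} + v_{9}  ⟹  sig = (2; 1,1,1,1)
  P={5,10}:  v_{5} + v_{10} = v_{2} + v_{3} + v_{7} + 2·v_{12}  ⟹  sig = (2; 1,1,1,2)
  P={5,8}:  v_{5} + v_{8} = v_{3} + v_{9} + 2·v_{12}  ⟹  sig = (2; 1,1,2)
  P={5,6}:  v_{5} + v_{6} = 2·v_{3} + v_{4} + 2·v_{7} + 2·v_{9}  ⟹  sig = (2; 1,2,2,2)
  P={2,11,12}:  v_{2} + v_{11} + v_{12} = v_{10}  ⟹  sig = (3; 1)
  P={2,4,5}:  v_{2} + v_{4} + v_{5} = v_{9} + v_{12}  ⟹  sig = (3; 1,1)
  P={2,3,4,7}:  v_{2} + v_{3} + v_{4} + v_{7} = 0  ⟹  sig = (4; —)
  P={2,3,4,12}:  v_{2} + v_{3} + v_{4} + v_{12} = v_{8}  ⟹  sig = (4; 1)
  P={3,7,9,12}:  v_{3} + v_{7} + v_{9} + v_{12} = v_{5}  ⟹  sig = (4; 1)
  P={3,4,7,10}:  v_{3} + v_{4} + v_{7} + v_{10} = v_{11} + v_{12}  ⟹  sig = (4; 1,1)
  P={1,3,4,7,9}:  v_{1} + v_{3} + v_{4} + v_{7} + v_{9} = v_{6}  ⟹  sig = (5; 1)

Signatures (|P|; sorted positive RHS coefficients), sorted:
{ (2; —) ×3,  (2; 1),  (2; 1,1) ×3,  (2; 1,1,1) ×5,  (2; 1,1,1,1) ×2,  (2; 1,1,1,2),  (2; 1,1,2),  (2; 1,2,2,2),  (3; 1),  (3; 1,1),  (4; —),  (4; 1) ×2,  (4; 1,1),  (5; 1) }


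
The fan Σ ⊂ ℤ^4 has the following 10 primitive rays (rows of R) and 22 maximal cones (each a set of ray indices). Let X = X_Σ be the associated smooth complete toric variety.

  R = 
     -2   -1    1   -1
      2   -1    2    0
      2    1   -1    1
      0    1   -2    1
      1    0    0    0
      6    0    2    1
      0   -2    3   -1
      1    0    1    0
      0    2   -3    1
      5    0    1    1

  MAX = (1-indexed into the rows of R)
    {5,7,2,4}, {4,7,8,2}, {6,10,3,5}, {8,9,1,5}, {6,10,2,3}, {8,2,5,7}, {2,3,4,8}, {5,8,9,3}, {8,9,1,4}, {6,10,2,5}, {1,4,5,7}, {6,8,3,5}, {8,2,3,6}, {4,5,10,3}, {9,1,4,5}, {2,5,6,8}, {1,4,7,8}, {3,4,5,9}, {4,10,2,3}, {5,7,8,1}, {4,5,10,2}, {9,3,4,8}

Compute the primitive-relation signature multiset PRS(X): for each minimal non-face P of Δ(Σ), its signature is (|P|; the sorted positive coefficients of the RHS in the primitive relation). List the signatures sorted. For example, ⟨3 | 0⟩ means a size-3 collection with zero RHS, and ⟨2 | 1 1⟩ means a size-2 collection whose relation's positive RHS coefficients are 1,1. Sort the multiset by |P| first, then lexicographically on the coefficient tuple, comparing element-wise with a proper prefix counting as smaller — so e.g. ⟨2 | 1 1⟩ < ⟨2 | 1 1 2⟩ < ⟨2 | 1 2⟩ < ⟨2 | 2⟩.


Σ has 15 primitive collections:

  P={1,3}:  v_{1} + v_{3} = 0  so sig = ⟨2 | 0⟩
  P={7,9}:  v_{7} + v_{9} = 0  so sig = ⟨2 | 0⟩
  P={1,2}:  v_{1} + v_{2} = v_{7}  so sig = ⟨2 | 1⟩
  P={2,9}:  v_{2} + v_{9} = v_{3}  so sig = ⟨2 | 1⟩
  P={3,7}:  v_{3} + v_{7} = v_{2}  so sig = ⟨2 | 1⟩
  P={8,10}:  v_{8} + v_{10} = v_{6}  so sig = ⟨2 | 1⟩
  P={1,10}:  v_{1} + v_{10} = v_{2} + v_{5}  so sig = ⟨2 | 1 1⟩
  P={1,6}:  v_{1} + v_{6} = v_{2} + v_{5} + v_{8}  so sig = ⟨2 | 1 1 1⟩
  P={6,7}:  v_{6} + v_{7} = 2·v_{2} + v_{5} + v_{8}  so sig = ⟨2 | 1 1 2⟩
  P={6,9}:  v_{6} + v_{9} = 2·v_{3} + v_{5} + v_{8}  so sig = ⟨2 | 1 1 2⟩
  P={4,6}:  v_{4} + v_{6} = v_{2} + 2·v_{3}  so sig = ⟨2 | 1 2⟩
  P={7,10}:  v_{7} + v_{10} = 2·v_{2} + v_{5}  so sig = ⟨2 | 1 2⟩
  P={9,10}:  v_{9} + v_{10} = 2·v_{3} + v_{5}  so sig = ⟨2 | 1 2⟩
  P={2,3,5}:  v_{2} + v_{3} + v_{5} = v_{10}  so sig = ⟨3 | 1⟩
  P={4,5,8}:  v_{4} + v_{5} + v_{8} = v_{3}  so sig = ⟨3 | 1⟩

Hence PRS(X_Σ) =
[⟨2 | 0⟩, ⟨2 | 0⟩, ⟨2 | 1⟩, ⟨2 | 1⟩, ⟨2 | 1⟩, ⟨2 | 1⟩, ⟨2 | 1 1⟩, ⟨2 | 1 1 1⟩, ⟨2 | 1 1 2⟩, ⟨2 | 1 1 2⟩, ⟨2 | 1 2⟩, ⟨2 | 1 2⟩, ⟨2 | 1 2⟩, ⟨3 | 1⟩, ⟨3 | 1⟩]


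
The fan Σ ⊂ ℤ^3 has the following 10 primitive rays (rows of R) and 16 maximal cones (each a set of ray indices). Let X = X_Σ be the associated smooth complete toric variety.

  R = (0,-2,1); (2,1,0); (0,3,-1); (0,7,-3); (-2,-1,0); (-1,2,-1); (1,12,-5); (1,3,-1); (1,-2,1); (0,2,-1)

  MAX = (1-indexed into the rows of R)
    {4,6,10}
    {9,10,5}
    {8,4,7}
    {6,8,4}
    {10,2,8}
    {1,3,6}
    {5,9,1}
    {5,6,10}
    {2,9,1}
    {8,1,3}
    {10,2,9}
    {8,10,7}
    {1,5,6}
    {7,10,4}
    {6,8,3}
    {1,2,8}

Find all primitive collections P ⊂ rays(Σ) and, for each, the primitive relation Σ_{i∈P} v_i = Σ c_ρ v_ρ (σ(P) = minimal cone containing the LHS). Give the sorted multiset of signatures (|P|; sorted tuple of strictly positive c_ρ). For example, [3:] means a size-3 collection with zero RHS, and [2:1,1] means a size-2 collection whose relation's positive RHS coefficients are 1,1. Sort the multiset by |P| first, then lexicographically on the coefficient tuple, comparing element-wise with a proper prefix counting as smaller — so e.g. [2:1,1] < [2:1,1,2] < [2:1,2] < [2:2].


Δ(Σ) — 10 vertices, 24 min non-faces:

  {1,10}:  v_{1} + v_{10} = 0 — sig = [2:]
  {2,5}:  v_{2} + v_{5} = 0 — sig = [2:]
  {6,9}:  v_{6} + v_{9} = 0 — sig = [2:]
  {2,6}:  v_{2} + v_{6} = v_{8} — sig = [2:1]
  {5,8}:  v_{5} + v_{8} = v_{6} — sig = [2:1]
  {8,9}:  v_{8} + v_{9} = v_{2} — sig = [2:1]
  {1,4}:  v_{1} + v_{4} = v_{6} + v_{8} — sig = [2:1,1]
  {1,7}:  v_{1} + v_{7} = v_{4} + v_{8} — sig = [2:1,1]
  {3,9}:  v_{3} + v_{9} = v_{1} + v_{8} — sig = [2:1,1]
  {3,10}:  v_{3} + v_{10} = v_{6} + v_{8} — sig = [2:1,1]
  {4,9}:  v_{4} + v_{9} = v_{8} + v_{10} — sig = [2:1,1]
  {5,7}:  v_{5} + v_{7} = v_{4} + v_{6} + v_{10} — sig = [2:1,1,1]
  {3,7}:  v_{3} + v_{7} = v_{4} + v_{6} + 2·v_{8} — sig = [2:1,1,2]
  {2,3}:  v_{2} + v_{3} = v_{1} + 2·v_{8} — sig = [2:1,2]
  {2,4}:  v_{2} + v_{4} = 2·v_{8} + v_{10} — sig = [2:1,2]
  {3,5}:  v_{3} + v_{5} = v_{1} + 2·v_{6} — sig = [2:1,2]
  {4,5}:  v_{4} + v_{5} = 2·v_{6} + v_{10} — sig = [2:1,2]
  {6,7}:  v_{6} + v_{7} = 2·v_{4} — sig = [2:2]
  {3,4}:  v_{3} + v_{4} = 2·v_{6} + 2·v_{8} — sig = [2:2,2]
  {7,9}:  v_{7} + v_{9} = 2·v_{8} + 2·v_{10} — sig = [2:2,2]
  {2,7}:  v_{2} + v_{7} = 3·v_{8} + 2·v_{10} — sig = [2:2,3]
  {1,6,8}:  v_{1} + v_{6} + v_{8} = v_{3} — sig = [3:1]
  {4,8,10}:  v_{4} + v_{8} + v_{10} = v_{7} — sig = [3:1]
  {6,8,10}:  v_{6} + v_{8} + v_{10} = v_{4} — sig = [3:1]

Signatures (|P|; sorted positive RHS coefficients), sorted:
    [2:]
    [2:]
    [2:]
    [2:1]
    [2:1]
    [2:1]
    [2:1,1]
    [2:1,1]
    [2:1,1]
    [2:1,1]
    [2:1,1]
    [2:1,1,1]
    [2:1,1,2]
    [2:1,2]
    [2:1,2]
    [2:1,2]
    [2:1,2]
    [2:2]
    [2:2,2]
    [2:2,2]
    [2:2,3]
    [3:1]
    [3:1]
    [3:1]


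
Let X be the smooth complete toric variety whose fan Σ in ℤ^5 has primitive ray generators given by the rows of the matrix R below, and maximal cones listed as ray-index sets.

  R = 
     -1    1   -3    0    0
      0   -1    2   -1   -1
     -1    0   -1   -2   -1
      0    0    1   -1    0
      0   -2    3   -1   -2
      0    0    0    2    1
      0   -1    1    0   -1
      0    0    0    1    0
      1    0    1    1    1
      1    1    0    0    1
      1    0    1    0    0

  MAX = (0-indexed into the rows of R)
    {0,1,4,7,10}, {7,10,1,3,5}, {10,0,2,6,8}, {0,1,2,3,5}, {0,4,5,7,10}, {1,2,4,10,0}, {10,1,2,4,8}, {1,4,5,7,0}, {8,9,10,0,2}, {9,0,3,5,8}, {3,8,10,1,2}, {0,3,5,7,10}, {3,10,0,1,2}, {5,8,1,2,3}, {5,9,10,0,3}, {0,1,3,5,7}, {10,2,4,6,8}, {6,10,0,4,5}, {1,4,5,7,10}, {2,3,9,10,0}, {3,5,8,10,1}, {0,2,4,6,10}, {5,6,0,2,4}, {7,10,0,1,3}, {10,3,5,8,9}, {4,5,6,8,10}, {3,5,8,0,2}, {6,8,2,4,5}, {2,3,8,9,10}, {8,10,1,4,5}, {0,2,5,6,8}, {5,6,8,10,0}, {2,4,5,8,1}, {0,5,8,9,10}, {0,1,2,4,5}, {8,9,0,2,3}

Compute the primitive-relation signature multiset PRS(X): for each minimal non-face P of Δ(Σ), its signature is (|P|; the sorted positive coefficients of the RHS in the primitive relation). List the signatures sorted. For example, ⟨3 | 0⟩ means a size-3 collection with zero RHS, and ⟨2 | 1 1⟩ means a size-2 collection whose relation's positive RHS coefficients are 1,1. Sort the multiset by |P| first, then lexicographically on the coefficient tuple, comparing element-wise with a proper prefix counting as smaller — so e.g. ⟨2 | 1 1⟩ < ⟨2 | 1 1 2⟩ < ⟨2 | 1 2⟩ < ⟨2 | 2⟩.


16 collections generate NE(X_Σ); each relation:

  P={1,6}:  v_{1} + v_{6} = v_{4} — sig = ⟨2 | 1⟩
  P={3,6}:  v_{3} + v_{6} = v_{1} — sig = ⟨2 | 1⟩
  P={6,9}:  v_{6} + v_{9} = v_{10} — sig = ⟨2 | 1⟩
  P={1,9}:  v_{1} + v_{9} = v_{3} + v_{10} — sig = ⟨2 | 1 1⟩
  P={2,7}:  v_{2} + v_{7} = v_{0} + v_{1} — sig = ⟨2 | 1 1⟩
  P={4,9}:  v_{4} + v_{9} = v_{1} + v_{10} — sig = ⟨2 | 1 1⟩
  P={7,8}:  v_{7} + v_{8} = v_{5} + v_{10} — sig = ⟨2 | 1 1⟩
  P={6,7}:  v_{6} + v_{7} = v_{0} + v_{4} + v_{5} + v_{10} — sig = ⟨2 | 1 1 1 1⟩
  P={7,9}:  v_{7} + v_{9} = v_{0} + v_{3} + v_{5} + 2·v_{10} — sig = ⟨2 | 1 1 1 2⟩
  P={3,4}:  v_{3} + v_{4} = 2·v_{1} — sig = ⟨2 | 2⟩
  P={0,1,8}:  v_{0} + v_{1} + v_{8} = 0 — sig = ⟨3 | 0⟩
  P={2,5,10}:  v_{2} + v_{5} + v_{10} = 0 — sig = ⟨3 | 0⟩
  P={0,4,8}:  v_{0} + v_{4} + v_{8} = v_{6} — sig = ⟨3 | 1⟩
  P={2,5,9}:  v_{2} + v_{5} + v_{9} = v_{0} + v_{3} + v_{8} — sig = ⟨3 | 1 1 1⟩
  P={0,1,5,10}:  v_{0} + v_{1} + v_{5} + v_{10} = v_{7} — sig = ⟨4 | 1⟩
  P={0,3,8,10}:  v_{0} + v_{3} + v_{8} + v_{10} = v_{9} — sig = ⟨4 | 1⟩

Hence PRS(X_Σ) =
{ ⟨2 | 1⟩ ×3,  ⟨2 | 1 1⟩ ×4,  ⟨2 | 1 1 1 1⟩,  ⟨2 | 1 1 1 2⟩,  ⟨2 | 2⟩,  ⟨3 | 0⟩ ×2,  ⟨3 | 1⟩,  ⟨3 | 1 1 1⟩,  ⟨4 | 1⟩ ×2 }


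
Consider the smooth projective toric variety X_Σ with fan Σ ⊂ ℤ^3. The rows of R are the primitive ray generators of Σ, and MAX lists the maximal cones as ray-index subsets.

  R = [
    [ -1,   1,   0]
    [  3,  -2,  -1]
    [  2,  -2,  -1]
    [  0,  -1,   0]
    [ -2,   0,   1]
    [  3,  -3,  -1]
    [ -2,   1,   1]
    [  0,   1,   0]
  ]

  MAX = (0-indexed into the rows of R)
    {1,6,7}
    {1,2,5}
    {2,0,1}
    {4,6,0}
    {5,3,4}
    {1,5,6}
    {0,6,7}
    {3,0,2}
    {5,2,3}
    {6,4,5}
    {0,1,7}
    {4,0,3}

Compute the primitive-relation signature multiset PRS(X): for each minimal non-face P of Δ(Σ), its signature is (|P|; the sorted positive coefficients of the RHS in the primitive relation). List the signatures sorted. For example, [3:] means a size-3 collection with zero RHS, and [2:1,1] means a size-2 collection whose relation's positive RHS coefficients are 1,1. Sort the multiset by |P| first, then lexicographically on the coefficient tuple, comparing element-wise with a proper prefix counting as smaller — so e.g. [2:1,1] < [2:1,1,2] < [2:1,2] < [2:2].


Σ has 11 primitive collections:

  • {3,7}:  v_{3} + v_{7} = 0 — sig = [2:]
  • {0,5}:  v_{0} + v_{5} = v_{2} — sig = [2:1]
  • {1,3}:  v_{1} + v_{3} = v_{5} — sig = [2:1]
  • {2,6}:  v_{2} + v_{6} = v_{3} — sig = [2:1]
  • {3,6}:  v_{3} + v_{6} = v_{4} — sig = [2:1]
  • {4,7}:  v_{4} + v_{7} = v_{6} — sig = [2:1]
  • {5,7}:  v_{5} + v_{7} = v_{1} — sig = [2:1]
  • {1,4}:  v_{1} + v_{4} = v_{5} + v_{6} — sig = [2:1,1]
  • {2,7}:  v_{2} + v_{7} = v_{0} + v_{1} — sig = [2:1,1]
  • {2,4}:  v_{2} + v_{4} = 2·v_{3} — sig = [2:2]
  • {0,1,6}:  v_{0} + v_{1} + v_{6} = 0 — sig = [3:]

Signatures (|P|; sorted positive RHS coefficients), sorted:
[[2:], [2:1], [2:1], [2:1], [2:1], [2:1], [2:1], [2:1,1], [2:1,1], [2:2], [3:]]


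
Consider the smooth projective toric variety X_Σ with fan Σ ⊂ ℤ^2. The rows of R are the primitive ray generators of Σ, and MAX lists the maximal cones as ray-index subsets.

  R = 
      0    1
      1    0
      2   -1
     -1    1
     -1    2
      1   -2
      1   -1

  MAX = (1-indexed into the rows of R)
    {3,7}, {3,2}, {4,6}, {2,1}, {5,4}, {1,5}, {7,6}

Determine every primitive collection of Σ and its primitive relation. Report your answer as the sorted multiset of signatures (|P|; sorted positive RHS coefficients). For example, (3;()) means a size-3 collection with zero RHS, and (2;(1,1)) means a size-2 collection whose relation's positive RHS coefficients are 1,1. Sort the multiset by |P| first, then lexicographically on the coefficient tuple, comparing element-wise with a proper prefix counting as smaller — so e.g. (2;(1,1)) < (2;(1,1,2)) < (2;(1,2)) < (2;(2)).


|primitive collections| = 14. Relations:

  • {4,7}:  v_{4} + v_{7} = 0 ; sig = (2;())
  • {5,6}:  v_{5} + v_{6} = 0 ; sig = (2;())
  • {1,4}:  v_{1} + v_{4} = v_{5} ; sig = (2;(1))
  • {1,6}:  v_{1} + v_{6} = v_{7} ; sig = (2;(1))
  • {1,7}:  v_{1} + v_{7} = v_{2} ; sig = (2;(1))
  • {2,4}:  v_{2} + v_{4} = v_{1} ; sig = (2;(1))
  • {2,7}:  v_{2} + v_{7} = v_{3} ; sig = (2;(1))
  • {3,4}:  v_{3} + v_{4} = v_{2} ; sig = (2;(1))
  • {5,7}:  v_{5} + v_{7} = v_{1} ; sig = (2;(1))
  • {3,5}:  v_{3} + v_{5} = v_{1} + v_{2} ; sig = (2;(1,1))
  • {1,3}:  v_{1} + v_{3} = 2·v_{2} ; sig = (2;(2))
  • {2,5}:  v_{2} + v_{5} = 2·v_{1} ; sig = (2;(2))
  • {2,6}:  v_{2} + v_{6} = 2·v_{7} ; sig = (2;(2))
  • {3,6}:  v_{3} + v_{6} = 3·v_{7} ; sig = (2;(3))

Hence PRS(X_Σ) =
[(2;()), (2;()), (2;(1)), (2;(1)), (2;(1)), (2;(1)), (2;(1)), (2;(1)), (2;(1)), (2;(1,1)), (2;(2)), (2;(2)), (2;(2)), (2;(3))]


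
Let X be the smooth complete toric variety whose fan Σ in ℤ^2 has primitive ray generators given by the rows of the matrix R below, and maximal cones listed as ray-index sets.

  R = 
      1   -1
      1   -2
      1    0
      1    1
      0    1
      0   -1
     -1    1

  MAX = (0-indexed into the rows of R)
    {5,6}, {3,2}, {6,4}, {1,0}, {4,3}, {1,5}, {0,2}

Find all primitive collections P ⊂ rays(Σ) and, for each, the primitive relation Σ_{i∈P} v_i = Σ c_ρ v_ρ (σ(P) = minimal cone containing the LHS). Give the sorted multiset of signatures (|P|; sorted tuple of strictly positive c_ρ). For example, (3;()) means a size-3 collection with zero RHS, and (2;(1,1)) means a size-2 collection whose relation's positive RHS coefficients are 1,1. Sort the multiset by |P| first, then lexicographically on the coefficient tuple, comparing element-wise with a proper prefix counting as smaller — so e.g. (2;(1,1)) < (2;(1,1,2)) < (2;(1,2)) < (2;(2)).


14 minimal non-faces of Δ(Σ) (on 7 rays):

  P={0,6}:  v_{0} + v_{6} = 0  →  sig = (2;())
  P={4,5}:  v_{4} + v_{5} = 0  →  sig = (2;())
  P={0,4}:  v_{0} + v_{4} = v_{2}  →  sig = (2;(1))
  P={0,5}:  v_{0} + v_{5} = v_{1}  →  sig = (2;(1))
  P={1,4}:  v_{1} + v_{4} = v_{0}  →  sig = (2;(1))
  P={1,6}:  v_{1} + v_{6} = v_{5}  →  sig = (2;(1))
  P={2,4}:  v_{2} + v_{4} = v_{3}  →  sig = (2;(1))
  P={2,5}:  v_{2} + v_{5} = v_{0}  →  sig = (2;(1))
  P={2,6}:  v_{2} + v_{6} = v_{4}  →  sig = (2;(1))
  P={3,5}:  v_{3} + v_{5} = v_{2}  →  sig = (2;(1))
  P={1,3}:  v_{1} + v_{3} = v_{0} + v_{2}  →  sig = (2;(1,1))
  P={0,3}:  v_{0} + v_{3} = 2·v_{2}  →  sig = (2;(2))
  P={1,2}:  v_{1} + v_{2} = 2·v_{0}  →  sig = (2;(2))
  P={3,6}:  v_{3} + v_{6} = 2·v_{4}  →  sig = (2;(2))

Signatures (|P|; sorted positive RHS coefficients), sorted:
{ (2;()) ×2,  (2;(1)) ×8,  (2;(1,1)),  (2;(2)) ×3 }


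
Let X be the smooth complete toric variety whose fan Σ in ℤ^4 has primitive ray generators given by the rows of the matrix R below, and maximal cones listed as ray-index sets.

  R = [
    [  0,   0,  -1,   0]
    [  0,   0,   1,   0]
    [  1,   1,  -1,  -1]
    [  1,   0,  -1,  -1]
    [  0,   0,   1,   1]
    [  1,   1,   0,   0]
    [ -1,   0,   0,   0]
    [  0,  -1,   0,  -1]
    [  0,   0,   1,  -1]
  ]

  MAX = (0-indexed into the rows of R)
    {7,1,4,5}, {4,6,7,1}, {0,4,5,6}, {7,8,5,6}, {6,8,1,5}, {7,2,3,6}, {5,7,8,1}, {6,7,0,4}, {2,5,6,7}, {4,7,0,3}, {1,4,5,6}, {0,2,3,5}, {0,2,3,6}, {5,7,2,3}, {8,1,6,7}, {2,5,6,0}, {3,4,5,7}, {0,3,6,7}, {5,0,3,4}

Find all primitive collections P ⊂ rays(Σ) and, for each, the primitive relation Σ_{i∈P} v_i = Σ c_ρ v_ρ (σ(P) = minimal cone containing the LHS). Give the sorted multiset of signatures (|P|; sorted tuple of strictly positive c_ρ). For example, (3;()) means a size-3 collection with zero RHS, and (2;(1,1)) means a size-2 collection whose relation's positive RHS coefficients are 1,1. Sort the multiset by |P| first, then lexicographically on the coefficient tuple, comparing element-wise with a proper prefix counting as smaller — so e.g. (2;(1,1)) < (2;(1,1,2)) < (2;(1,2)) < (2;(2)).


Δ(Σ) — 9 vertices, 14 min non-faces:

  • {0,1}:  v_{0} + v_{1} = 0  →  sig = (2;())
  • {2,4}:  v_{2} + v_{4} = v_{5}  →  sig = (2;(1))
  • {1,3}:  v_{1} + v_{3} = v_{5} + v_{7}  →  sig = (2;(1,1))
  • {0,8}:  v_{0} + v_{8} = v_{5} + v_{6} + v_{7}  →  sig = (2;(1,1,1))
  • {1,2}:  v_{1} + v_{2} = 2·v_{5} + v_{6} + v_{7}  →  sig = (2;(1,1,2))
  • {3,8}:  v_{3} + v_{8} = 2·v_{5} + v_{6} + 2·v_{7}  →  sig = (2;(1,2,2))
  • {4,8}:  v_{4} + v_{8} = 2·v_{1}  →  sig = (2;(2))
  • {2,8}:  v_{2} + v_{8} = 3·v_{5} + 2·v_{6} + 2·v_{7}  →  sig = (2;(2,2,3))
  • {3,4,6}:  v_{3} + v_{4} + v_{6} = 0  →  sig = (3;())
  • {0,5,7}:  v_{0} + v_{5} + v_{7} = v_{3}  →  sig = (3;(1))
  • {3,5,6}:  v_{3} + v_{5} + v_{6} = v_{2}  →  sig = (3;(1))
  • {0,2,7}:  v_{0} + v_{2} + v_{7} = 2·v_{3} + v_{6}  →  sig = (3;(1,2))
  • {1,5,6,7}:  v_{1} + v_{5} + v_{6} + v_{7} = v_{8}  →  sig = (4;(1))
  • {4,5,6,7}:  v_{4} + v_{5} + v_{6} + v_{7} = v_{1}  →  sig = (4;(1))

so the primitive-relation signature multiset is
{ (2;()),  (2;(1)),  (2;(1,1)),  (2;(1,1,1)),  (2;(1,1,2)),  (2;(1,2,2)),  (2;(2)),  (2;(2,2,3)),  (3;()),  (3;(1)) ×2,  (3;(1,2)),  (4;(1)) ×2 }


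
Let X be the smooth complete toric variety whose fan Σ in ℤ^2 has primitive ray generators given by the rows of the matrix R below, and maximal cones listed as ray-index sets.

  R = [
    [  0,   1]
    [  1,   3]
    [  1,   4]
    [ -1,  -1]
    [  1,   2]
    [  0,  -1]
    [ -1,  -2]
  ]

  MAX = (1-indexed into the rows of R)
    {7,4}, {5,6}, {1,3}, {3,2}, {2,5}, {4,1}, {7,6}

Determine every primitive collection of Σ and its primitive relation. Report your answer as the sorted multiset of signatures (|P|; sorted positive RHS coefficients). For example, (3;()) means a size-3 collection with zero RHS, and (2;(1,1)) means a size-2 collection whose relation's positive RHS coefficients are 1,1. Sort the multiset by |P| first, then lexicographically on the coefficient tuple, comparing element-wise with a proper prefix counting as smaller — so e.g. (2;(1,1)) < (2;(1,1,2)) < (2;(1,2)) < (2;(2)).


Primitive collections (14):

  P={1,6}:  v_{1} + v_{6} = 0  ⇒ sig = (2;())
  P={5,7}:  v_{5} + v_{7} = 0  ⇒ sig = (2;())
  P={1,2}:  v_{1} + v_{2} = v_{3}  ⇒ sig = (2;(1))
  P={1,5}:  v_{1} + v_{5} = v_{2}  ⇒ sig = (2;(1))
  P={1,7}:  v_{1} + v_{7} = v_{4}  ⇒ sig = (2;(1))
  P={2,6}:  v_{2} + v_{6} = v_{5}  ⇒ sig = (2;(1))
  P={2,7}:  v_{2} + v_{7} = v_{1}  ⇒ sig = (2;(1))
  P={3,6}:  v_{3} + v_{6} = v_{2}  ⇒ sig = (2;(1))
  P={4,5}:  v_{4} + v_{5} = v_{1}  ⇒ sig = (2;(1))
  P={4,6}:  v_{4} + v_{6} = v_{7}  ⇒ sig = (2;(1))
  P={2,4}:  v_{2} + v_{4} = 2·v_{1}  ⇒ sig = (2;(2))
  P={3,5}:  v_{3} + v_{5} = 2·v_{2}  ⇒ sig = (2;(2))
  P={3,7}:  v_{3} + v_{7} = 2·v_{1}  ⇒ sig = (2;(2))
  P={3,4}:  v_{3} + v_{4} = 3·v_{1}  ⇒ sig = (2;(3))

Sorted signature multiset PRS(X):
[(2;()), (2;()), (2;(1)), (2;(1)), (2;(1)), (2;(1)), (2;(1)), (2;(1)), (2;(1)), (2;(1)), (2;(2)), (2;(2)), (2;(2)), (2;(3))]


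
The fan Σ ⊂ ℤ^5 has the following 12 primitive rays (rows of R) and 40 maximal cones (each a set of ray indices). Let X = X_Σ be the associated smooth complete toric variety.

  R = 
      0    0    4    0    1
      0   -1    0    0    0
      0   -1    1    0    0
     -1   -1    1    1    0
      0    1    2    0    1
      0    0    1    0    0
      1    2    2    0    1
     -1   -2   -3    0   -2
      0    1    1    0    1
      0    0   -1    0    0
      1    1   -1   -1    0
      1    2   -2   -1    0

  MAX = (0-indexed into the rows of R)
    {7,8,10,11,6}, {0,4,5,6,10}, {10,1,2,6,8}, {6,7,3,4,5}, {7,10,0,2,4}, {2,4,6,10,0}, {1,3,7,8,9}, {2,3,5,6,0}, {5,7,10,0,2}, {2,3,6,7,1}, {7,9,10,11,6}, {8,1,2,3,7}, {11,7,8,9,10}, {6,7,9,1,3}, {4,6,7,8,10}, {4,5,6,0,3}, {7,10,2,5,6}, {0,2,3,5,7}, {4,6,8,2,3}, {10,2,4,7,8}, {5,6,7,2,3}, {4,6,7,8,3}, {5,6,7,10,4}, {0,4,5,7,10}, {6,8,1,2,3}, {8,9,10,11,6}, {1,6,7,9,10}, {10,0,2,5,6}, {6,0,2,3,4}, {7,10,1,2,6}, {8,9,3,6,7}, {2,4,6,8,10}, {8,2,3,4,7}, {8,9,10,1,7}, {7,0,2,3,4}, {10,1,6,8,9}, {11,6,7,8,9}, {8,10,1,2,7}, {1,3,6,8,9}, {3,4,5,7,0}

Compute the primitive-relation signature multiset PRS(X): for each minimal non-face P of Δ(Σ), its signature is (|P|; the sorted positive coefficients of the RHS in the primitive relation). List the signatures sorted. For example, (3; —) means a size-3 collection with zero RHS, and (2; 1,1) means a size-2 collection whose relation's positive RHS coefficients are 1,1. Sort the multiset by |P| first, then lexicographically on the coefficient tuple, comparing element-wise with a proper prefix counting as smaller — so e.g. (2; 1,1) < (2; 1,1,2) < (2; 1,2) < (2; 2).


22 collections generate NE(X_Σ); each relation:

  {3,10}:  v_{3} + v_{10} = 0 — sig = (2; —)
  {5,9}:  v_{5} + v_{9} = 0 — sig = (2; —)
  {1,5}:  v_{1} + v_{5} = v_{2} — sig = (2; 1)
  {2,9}:  v_{2} + v_{9} = v_{1} — sig = (2; 1)
  {2,11}:  v_{2} + v_{11} = v_{10} — sig = (2; 1)
  {4,9}:  v_{4} + v_{9} = v_{8} — sig = (2; 1)
  {5,8}:  v_{5} + v_{8} = v_{4} — sig = (2; 1)
  {0,9}:  v_{0} + v_{9} = v_{2} + v_{4} — sig = (2; 1,1)
  {1,4}:  v_{1} + v_{4} = v_{2} + v_{8} — sig = (2; 1,1)
  {1,11}:  v_{1} + v_{11} = v_{9} + v_{10} — sig = (2; 1,1)
  {0,11}:  v_{0} + v_{11} = v_{4} + v_{5} + v_{10} — sig = (2; 1,1,1)
  {3,11}:  v_{3} + v_{11} = v_{6} + v_{7} + v_{8} + v_{9} — sig = (2; 1,1,1,1)
  {5,11}:  v_{5} + v_{11} = v_{6} + v_{7} + v_{8} + v_{10} — sig = (2; 1,1,1,1)
  {4,11}:  v_{4} + v_{11} = v_{6} + v_{7} + 2·v_{8} + v_{10} — sig = (2; 1,1,1,2)
  {0,1}:  v_{0} + v_{1} = 2·v_{2} + v_{4} — sig = (2; 1,2)
  {0,8}:  v_{0} + v_{8} = v_{2} + 2·v_{4} — sig = (2; 1,2)
  {2,4,5}:  v_{2} + v_{4} + v_{5} = v_{0} — sig = (3; 1)
  {0,6,7}:  v_{0} + v_{6} + v_{7} = 3·v_{5} — sig = (3; 3)
  {1,6,7,8}:  v_{1} + v_{6} + v_{7} + v_{8} = 0 — sig = (4; —)
  {2,6,7,8}:  v_{2} + v_{6} + v_{7} + v_{8} = v_{5} — sig = (4; 1)
  {2,4,6,7}:  v_{2} + v_{4} + v_{6} + v_{7} = 2·v_{5} — sig = (4; 2)
  {6,7,8,9,10}:  v_{6} + v_{7} + v_{8} + v_{9} + v_{10} = v_{11} — sig = (5; 1)

Signatures (|P|; sorted positive RHS coefficients), sorted:
    (2; —)
    (2; —)
    (2; 1)
    (2; 1)
    (2; 1)
    (2; 1)
    (2; 1)
    (2; 1,1)
    (2; 1,1)
    (2; 1,1)
    (2; 1,1,1)
    (2; 1,1,1,1)
    (2; 1,1,1,1)
    (2; 1,1,1,2)
    (2; 1,2)
    (2; 1,2)
    (3; 1)
    (3; 3)
    (4; —)
    (4; 1)
    (4; 2)
    (5; 1)
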